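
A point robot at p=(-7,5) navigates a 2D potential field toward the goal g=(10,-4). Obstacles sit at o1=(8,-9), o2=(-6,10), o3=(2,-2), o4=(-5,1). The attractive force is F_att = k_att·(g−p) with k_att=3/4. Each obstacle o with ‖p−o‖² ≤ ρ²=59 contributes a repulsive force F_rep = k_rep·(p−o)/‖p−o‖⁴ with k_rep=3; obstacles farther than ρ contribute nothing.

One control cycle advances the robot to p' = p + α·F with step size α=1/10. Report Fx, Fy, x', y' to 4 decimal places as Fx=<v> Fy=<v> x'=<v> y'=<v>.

F_att = 3/4·(g−p) = 3/4·(17,-9) = (12.7500,-6.7500)
o1: d²=421 > ρ²=59 → inactive
o2: d²=26 ≤ ρ²=59; F_rep = 3·(-1,-5)/26² = (-0.0044,-0.0222)
o3: d²=130 > ρ²=59 → inactive
o4: d²=20 ≤ ρ²=59; F_rep = 3·(-2,4)/20² = (-0.0150,0.0300)
F = F_att + ΣF_rep = (12.7306,-6.7422)
p' = p + 1/10·F = (-5.7269,4.3258)

Fx=12.7306 Fy=-6.7422 x'=-5.7269 y'=4.3258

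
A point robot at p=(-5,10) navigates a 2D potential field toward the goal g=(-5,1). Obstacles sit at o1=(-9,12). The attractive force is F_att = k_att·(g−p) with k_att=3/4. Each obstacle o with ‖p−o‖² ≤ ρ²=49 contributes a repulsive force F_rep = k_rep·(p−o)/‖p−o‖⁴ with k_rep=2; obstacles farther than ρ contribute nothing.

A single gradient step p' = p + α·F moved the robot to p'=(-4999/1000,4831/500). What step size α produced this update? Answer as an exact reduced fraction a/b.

α = 1/20

F_att = 3/4·(g−p) = 3/4·(0,-9) = (0.0000,-6.7500)
o1: d²=20 ≤ ρ²=49; F_rep = 2·(4,-2)/20² = (0.0200,-0.0100)
F = F_att + ΣF_rep = (0.0200,-6.7600)
Δp = p'−p = (0.0010,-0.3380); α = Δx/Fx = (1/1000) / (1/50) = 1/20
check: Δy/Fy = (-169/500) / (-169/25) = 1/20 ✓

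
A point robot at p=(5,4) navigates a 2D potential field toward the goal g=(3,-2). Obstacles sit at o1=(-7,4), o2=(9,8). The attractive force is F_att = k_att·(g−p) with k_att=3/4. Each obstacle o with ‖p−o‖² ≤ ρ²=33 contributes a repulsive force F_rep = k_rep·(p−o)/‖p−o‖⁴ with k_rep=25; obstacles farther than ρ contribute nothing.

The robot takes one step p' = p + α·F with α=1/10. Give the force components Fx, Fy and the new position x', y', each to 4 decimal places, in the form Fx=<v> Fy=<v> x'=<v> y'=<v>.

Fx=-1.5977 Fy=-4.5977 x'=4.8402 y'=3.5402

F_att = 3/4·(g−p) = 3/4·(-2,-6) = (-1.5000,-4.5000)
o1: d²=144 > ρ²=33 → inactive
o2: d²=32 ≤ ρ²=33; F_rep = 25·(-4,-4)/32² = (-0.0977,-0.0977)
F = F_att + ΣF_rep = (-1.5977,-4.5977)
p' = p + 1/10·F = (4.8402,3.5402)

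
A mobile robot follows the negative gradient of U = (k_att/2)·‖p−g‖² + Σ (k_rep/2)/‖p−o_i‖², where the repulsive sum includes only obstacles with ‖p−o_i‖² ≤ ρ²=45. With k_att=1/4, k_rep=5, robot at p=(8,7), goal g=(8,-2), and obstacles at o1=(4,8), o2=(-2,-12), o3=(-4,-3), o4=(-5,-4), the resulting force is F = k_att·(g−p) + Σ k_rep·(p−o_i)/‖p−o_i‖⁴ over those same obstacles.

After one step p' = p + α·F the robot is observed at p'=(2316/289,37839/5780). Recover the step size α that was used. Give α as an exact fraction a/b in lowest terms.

F_att = 1/4·(g−p) = 1/4·(0,-9) = (0.0000,-2.2500)
o1: d²=17 ≤ ρ²=45; F_rep = 5·(4,-1)/17² = (0.0692,-0.0173)
o2: d²=461 > ρ²=45 → inactive
o3: d²=244 > ρ²=45 → inactive
o4: d²=290 > ρ²=45 → inactive
F = F_att + ΣF_rep = (0.0692,-2.2673)
Δp = p'−p = (0.0138,-0.4535); α = Δx/Fx = (4/289) / (20/289) = 1/5
check: Δy/Fy = (-2621/5780) / (-2621/1156) = 1/5 ✓

α = 1/5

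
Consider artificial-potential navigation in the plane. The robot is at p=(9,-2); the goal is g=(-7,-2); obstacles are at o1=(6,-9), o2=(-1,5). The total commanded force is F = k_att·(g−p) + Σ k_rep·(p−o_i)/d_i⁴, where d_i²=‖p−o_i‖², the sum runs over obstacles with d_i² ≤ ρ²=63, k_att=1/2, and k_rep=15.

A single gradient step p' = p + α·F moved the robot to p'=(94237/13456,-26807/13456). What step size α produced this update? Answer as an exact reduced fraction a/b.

F_att = 1/2·(g−p) = 1/2·(-16,0) = (-8.0000,0.0000)
o1: d²=58 ≤ ρ²=63; F_rep = 15·(3,7)/58² = (0.0134,0.0312)
o2: d²=149 > ρ²=63 → inactive
F = F_att + ΣF_rep = (-7.9866,0.0312)
Δp = p'−p = (-1.9967,0.0078); α = Δx/Fx = (-26867/13456) / (-26867/3364) = 1/4
check: Δy/Fy = (105/13456) / (105/3364) = 1/4 ✓

α = 1/4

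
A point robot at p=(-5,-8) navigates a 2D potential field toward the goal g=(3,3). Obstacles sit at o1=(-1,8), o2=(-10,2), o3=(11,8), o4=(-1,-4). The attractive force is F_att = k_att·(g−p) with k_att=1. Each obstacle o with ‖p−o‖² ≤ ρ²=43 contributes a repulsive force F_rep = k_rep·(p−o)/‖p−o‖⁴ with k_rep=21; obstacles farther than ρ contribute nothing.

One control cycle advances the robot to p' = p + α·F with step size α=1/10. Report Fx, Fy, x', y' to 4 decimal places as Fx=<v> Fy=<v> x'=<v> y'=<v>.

F_att = 1·(g−p) = 1·(8,11) = (8.0000,11.0000)
o1: d²=272 > ρ²=43 → inactive
o2: d²=125 > ρ²=43 → inactive
o3: d²=512 > ρ²=43 → inactive
o4: d²=32 ≤ ρ²=43; F_rep = 21·(-4,-4)/32² = (-0.0820,-0.0820)
F = F_att + ΣF_rep = (7.9180,10.9180)
p' = p + 1/10·F = (-4.2082,-6.9082)

Fx=7.9180 Fy=10.9180 x'=-4.2082 y'=-6.9082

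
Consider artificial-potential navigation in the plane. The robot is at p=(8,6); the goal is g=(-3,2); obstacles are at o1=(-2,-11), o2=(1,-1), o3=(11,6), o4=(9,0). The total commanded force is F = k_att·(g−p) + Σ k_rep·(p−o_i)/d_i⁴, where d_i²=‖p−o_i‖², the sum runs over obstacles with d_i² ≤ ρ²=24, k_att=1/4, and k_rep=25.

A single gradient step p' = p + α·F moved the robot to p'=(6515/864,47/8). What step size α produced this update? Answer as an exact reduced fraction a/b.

F_att = 1/4·(g−p) = 1/4·(-11,-4) = (-2.7500,-1.0000)
o1: d²=389 > ρ²=24 → inactive
o2: d²=98 > ρ²=24 → inactive
o3: d²=9 ≤ ρ²=24; F_rep = 25·(-3,0)/9² = (-0.9259,0.0000)
o4: d²=37 > ρ²=24 → inactive
F = F_att + ΣF_rep = (-3.6759,-1.0000)
Δp = p'−p = (-0.4595,-0.1250); α = Δx/Fx = (-397/864) / (-397/108) = 1/8
check: Δy/Fy = (-1/8) / (-1) = 1/8 ✓

α = 1/8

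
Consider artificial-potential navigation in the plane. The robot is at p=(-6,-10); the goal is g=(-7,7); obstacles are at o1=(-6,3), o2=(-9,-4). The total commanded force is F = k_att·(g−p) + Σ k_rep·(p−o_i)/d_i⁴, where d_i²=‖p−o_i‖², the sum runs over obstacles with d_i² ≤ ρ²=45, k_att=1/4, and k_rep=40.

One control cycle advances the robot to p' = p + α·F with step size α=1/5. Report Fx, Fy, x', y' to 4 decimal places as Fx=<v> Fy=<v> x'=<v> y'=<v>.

Fx=-0.1907 Fy=4.1315 x'=-6.0381 y'=-9.1737

F_att = 1/4·(g−p) = 1/4·(-1,17) = (-0.2500,4.2500)
o1: d²=169 > ρ²=45 → inactive
o2: d²=45 ≤ ρ²=45; F_rep = 40·(3,-6)/45² = (0.0593,-0.1185)
F = F_att + ΣF_rep = (-0.1907,4.1315)
p' = p + 1/5·F = (-6.0381,-9.1737)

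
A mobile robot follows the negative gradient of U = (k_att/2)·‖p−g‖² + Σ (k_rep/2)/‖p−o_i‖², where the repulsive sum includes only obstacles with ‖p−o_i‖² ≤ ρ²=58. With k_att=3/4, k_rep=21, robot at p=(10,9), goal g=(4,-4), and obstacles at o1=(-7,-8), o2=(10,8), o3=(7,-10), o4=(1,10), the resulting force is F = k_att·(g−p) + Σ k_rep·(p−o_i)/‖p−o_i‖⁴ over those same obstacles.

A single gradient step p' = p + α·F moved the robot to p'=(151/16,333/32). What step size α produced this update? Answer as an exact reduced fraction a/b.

α = 1/8

F_att = 3/4·(g−p) = 3/4·(-6,-13) = (-4.5000,-9.7500)
o1: d²=578 > ρ²=58 → inactive
o2: d²=1 ≤ ρ²=58; F_rep = 21·(0,1)/1² = (0.0000,21.0000)
o3: d²=370 > ρ²=58 → inactive
o4: d²=82 > ρ²=58 → inactive
F = F_att + ΣF_rep = (-4.5000,11.2500)
Δp = p'−p = (-0.5625,1.4062); α = Δx/Fx = (-9/16) / (-9/2) = 1/8
check: Δy/Fy = (45/32) / (45/4) = 1/8 ✓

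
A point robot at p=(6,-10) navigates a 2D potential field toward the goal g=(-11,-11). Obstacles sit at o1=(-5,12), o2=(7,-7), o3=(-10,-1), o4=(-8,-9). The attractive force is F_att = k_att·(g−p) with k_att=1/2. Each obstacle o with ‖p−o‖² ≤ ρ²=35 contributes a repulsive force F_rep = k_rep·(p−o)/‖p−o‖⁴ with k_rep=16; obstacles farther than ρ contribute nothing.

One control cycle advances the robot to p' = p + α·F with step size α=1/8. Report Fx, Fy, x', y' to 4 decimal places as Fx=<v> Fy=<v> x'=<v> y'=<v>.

Fx=-8.6600 Fy=-0.9800 x'=4.9175 y'=-10.1225

F_att = 1/2·(g−p) = 1/2·(-17,-1) = (-8.5000,-0.5000)
o1: d²=605 > ρ²=35 → inactive
o2: d²=10 ≤ ρ²=35; F_rep = 16·(-1,-3)/10² = (-0.1600,-0.4800)
o3: d²=337 > ρ²=35 → inactive
o4: d²=197 > ρ²=35 → inactive
F = F_att + ΣF_rep = (-8.6600,-0.9800)
p' = p + 1/8·F = (4.9175,-10.1225)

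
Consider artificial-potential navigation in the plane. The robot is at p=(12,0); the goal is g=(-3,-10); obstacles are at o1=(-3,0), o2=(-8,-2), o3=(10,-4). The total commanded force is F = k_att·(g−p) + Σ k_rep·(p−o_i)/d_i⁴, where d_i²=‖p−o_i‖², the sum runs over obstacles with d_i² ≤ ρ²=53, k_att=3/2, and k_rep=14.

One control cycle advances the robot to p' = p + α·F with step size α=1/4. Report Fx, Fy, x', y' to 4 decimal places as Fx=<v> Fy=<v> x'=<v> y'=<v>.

F_att = 3/2·(g−p) = 3/2·(-15,-10) = (-22.5000,-15.0000)
o1: d²=225 > ρ²=53 → inactive
o2: d²=404 > ρ²=53 → inactive
o3: d²=20 ≤ ρ²=53; F_rep = 14·(2,4)/20² = (0.0700,0.1400)
F = F_att + ΣF_rep = (-22.4300,-14.8600)
p' = p + 1/4·F = (6.3925,-3.7150)

Fx=-22.4300 Fy=-14.8600 x'=6.3925 y'=-3.7150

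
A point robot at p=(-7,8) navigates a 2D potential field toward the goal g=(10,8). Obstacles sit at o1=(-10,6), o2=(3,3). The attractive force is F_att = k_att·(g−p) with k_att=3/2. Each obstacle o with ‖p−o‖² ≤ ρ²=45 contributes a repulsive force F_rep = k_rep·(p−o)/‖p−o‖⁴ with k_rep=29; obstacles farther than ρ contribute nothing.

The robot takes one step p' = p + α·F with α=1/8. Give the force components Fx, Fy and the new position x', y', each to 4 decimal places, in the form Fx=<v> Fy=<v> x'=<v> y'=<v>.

F_att = 3/2·(g−p) = 3/2·(17,0) = (25.5000,0.0000)
o1: d²=13 ≤ ρ²=45; F_rep = 29·(3,2)/13² = (0.5148,0.3432)
o2: d²=125 > ρ²=45 → inactive
F = F_att + ΣF_rep = (26.0148,0.3432)
p' = p + 1/8·F = (-3.7482,8.0429)

Fx=26.0148 Fy=0.3432 x'=-3.7482 y'=8.0429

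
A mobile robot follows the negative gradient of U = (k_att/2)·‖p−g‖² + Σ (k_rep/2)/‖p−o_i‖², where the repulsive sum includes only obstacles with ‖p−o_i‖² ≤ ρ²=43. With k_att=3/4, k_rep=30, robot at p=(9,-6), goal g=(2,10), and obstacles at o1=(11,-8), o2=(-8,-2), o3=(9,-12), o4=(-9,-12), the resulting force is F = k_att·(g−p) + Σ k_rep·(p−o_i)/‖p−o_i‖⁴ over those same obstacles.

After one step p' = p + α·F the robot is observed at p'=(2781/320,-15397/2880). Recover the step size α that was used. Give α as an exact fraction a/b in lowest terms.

α = 1/20

F_att = 3/4·(g−p) = 3/4·(-7,16) = (-5.2500,12.0000)
o1: d²=8 ≤ ρ²=43; F_rep = 30·(-2,2)/8² = (-0.9375,0.9375)
o2: d²=305 > ρ²=43 → inactive
o3: d²=36 ≤ ρ²=43; F_rep = 30·(0,6)/36² = (0.0000,0.1389)
o4: d²=360 > ρ²=43 → inactive
F = F_att + ΣF_rep = (-6.1875,13.0764)
Δp = p'−p = (-0.3094,0.6538); α = Δx/Fx = (-99/320) / (-99/16) = 1/20
check: Δy/Fy = (1883/2880) / (1883/144) = 1/20 ✓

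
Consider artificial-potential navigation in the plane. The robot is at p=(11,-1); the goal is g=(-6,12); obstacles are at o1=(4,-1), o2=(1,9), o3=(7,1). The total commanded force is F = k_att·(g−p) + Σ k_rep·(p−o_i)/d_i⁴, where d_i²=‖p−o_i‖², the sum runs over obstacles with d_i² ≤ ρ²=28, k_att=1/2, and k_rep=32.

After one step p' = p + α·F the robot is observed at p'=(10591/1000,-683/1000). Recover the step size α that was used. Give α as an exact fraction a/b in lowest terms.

F_att = 1/2·(g−p) = 1/2·(-17,13) = (-8.5000,6.5000)
o1: d²=49 > ρ²=28 → inactive
o2: d²=200 > ρ²=28 → inactive
o3: d²=20 ≤ ρ²=28; F_rep = 32·(4,-2)/20² = (0.3200,-0.1600)
F = F_att + ΣF_rep = (-8.1800,6.3400)
Δp = p'−p = (-0.4090,0.3170); α = Δx/Fx = (-409/1000) / (-409/50) = 1/20
check: Δy/Fy = (317/1000) / (317/50) = 1/20 ✓

α = 1/20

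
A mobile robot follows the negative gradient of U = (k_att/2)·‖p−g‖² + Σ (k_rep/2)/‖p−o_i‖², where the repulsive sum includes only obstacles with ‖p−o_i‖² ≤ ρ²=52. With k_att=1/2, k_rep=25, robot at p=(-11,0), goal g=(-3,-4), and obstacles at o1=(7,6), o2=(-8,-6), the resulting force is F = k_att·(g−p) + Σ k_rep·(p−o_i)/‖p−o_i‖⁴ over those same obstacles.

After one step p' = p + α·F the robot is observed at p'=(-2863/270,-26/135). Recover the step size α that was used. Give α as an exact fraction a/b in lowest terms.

α = 1/10

F_att = 1/2·(g−p) = 1/2·(8,-4) = (4.0000,-2.0000)
o1: d²=360 > ρ²=52 → inactive
o2: d²=45 ≤ ρ²=52; F_rep = 25·(-3,6)/45² = (-0.0370,0.0741)
F = F_att + ΣF_rep = (3.9630,-1.9259)
Δp = p'−p = (0.3963,-0.1926); α = Δx/Fx = (107/270) / (107/27) = 1/10
check: Δy/Fy = (-26/135) / (-52/27) = 1/10 ✓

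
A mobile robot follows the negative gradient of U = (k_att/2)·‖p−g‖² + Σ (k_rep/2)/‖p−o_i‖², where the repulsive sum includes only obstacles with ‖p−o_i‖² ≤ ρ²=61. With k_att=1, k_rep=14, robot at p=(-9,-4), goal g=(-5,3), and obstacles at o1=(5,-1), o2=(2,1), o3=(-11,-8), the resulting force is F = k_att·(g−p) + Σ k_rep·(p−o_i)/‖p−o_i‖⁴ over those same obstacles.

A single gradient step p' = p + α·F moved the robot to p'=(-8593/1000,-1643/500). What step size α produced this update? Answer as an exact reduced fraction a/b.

α = 1/10

F_att = 1·(g−p) = 1·(4,7) = (4.0000,7.0000)
o1: d²=205 > ρ²=61 → inactive
o2: d²=146 > ρ²=61 → inactive
o3: d²=20 ≤ ρ²=61; F_rep = 14·(2,4)/20² = (0.0700,0.1400)
F = F_att + ΣF_rep = (4.0700,7.1400)
Δp = p'−p = (0.4070,0.7140); α = Δx/Fx = (407/1000) / (407/100) = 1/10
check: Δy/Fy = (357/500) / (357/50) = 1/10 ✓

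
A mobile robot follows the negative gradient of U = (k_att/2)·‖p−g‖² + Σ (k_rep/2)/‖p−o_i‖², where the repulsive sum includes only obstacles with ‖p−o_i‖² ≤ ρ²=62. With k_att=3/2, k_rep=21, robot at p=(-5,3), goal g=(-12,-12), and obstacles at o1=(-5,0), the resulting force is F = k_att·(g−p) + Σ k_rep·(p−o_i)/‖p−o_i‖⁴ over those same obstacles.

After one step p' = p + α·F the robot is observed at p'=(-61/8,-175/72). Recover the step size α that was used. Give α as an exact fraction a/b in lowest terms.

α = 1/4

F_att = 3/2·(g−p) = 3/2·(-7,-15) = (-10.5000,-22.5000)
o1: d²=9 ≤ ρ²=62; F_rep = 21·(0,3)/9² = (0.0000,0.7778)
F = F_att + ΣF_rep = (-10.5000,-21.7222)
Δp = p'−p = (-2.6250,-5.4306); α = Δx/Fx = (-21/8) / (-21/2) = 1/4
check: Δy/Fy = (-391/72) / (-391/18) = 1/4 ✓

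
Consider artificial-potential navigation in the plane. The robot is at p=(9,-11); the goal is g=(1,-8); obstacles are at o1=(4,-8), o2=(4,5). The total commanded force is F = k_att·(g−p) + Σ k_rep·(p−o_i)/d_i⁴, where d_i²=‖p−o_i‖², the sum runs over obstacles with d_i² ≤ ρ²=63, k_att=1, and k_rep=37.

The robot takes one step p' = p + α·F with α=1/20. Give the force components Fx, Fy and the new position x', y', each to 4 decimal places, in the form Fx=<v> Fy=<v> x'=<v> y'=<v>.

F_att = 1·(g−p) = 1·(-8,3) = (-8.0000,3.0000)
o1: d²=34 ≤ ρ²=63; F_rep = 37·(5,-3)/34² = (0.1600,-0.0960)
o2: d²=281 > ρ²=63 → inactive
F = F_att + ΣF_rep = (-7.8400,2.9040)
p' = p + 1/20·F = (8.6080,-10.8548)

Fx=-7.8400 Fy=2.9040 x'=8.6080 y'=-10.8548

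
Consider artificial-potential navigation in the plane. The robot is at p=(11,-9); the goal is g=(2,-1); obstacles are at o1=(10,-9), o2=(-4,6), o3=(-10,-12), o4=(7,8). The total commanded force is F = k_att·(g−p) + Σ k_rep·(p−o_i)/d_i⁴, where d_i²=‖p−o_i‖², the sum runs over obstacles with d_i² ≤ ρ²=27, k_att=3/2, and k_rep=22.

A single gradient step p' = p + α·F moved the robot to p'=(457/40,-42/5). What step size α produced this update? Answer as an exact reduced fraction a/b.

α = 1/20

F_att = 3/2·(g−p) = 3/2·(-9,8) = (-13.5000,12.0000)
o1: d²=1 ≤ ρ²=27; F_rep = 22·(1,0)/1² = (22.0000,0.0000)
o2: d²=450 > ρ²=27 → inactive
o3: d²=450 > ρ²=27 → inactive
o4: d²=305 > ρ²=27 → inactive
F = F_att + ΣF_rep = (8.5000,12.0000)
Δp = p'−p = (0.4250,0.6000); α = Δx/Fx = (17/40) / (17/2) = 1/20
check: Δy/Fy = (3/5) / (12) = 1/20 ✓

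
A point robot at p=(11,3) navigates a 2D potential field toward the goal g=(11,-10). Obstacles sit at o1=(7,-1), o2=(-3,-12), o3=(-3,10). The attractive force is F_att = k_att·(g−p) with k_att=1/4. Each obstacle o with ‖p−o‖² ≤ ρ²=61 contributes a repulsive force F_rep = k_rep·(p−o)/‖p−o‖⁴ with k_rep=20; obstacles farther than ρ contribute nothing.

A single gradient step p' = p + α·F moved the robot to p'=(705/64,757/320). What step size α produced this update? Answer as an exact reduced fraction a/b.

α = 1/5

F_att = 1/4·(g−p) = 1/4·(0,-13) = (0.0000,-3.2500)
o1: d²=32 ≤ ρ²=61; F_rep = 20·(4,4)/32² = (0.0781,0.0781)
o2: d²=421 > ρ²=61 → inactive
o3: d²=245 > ρ²=61 → inactive
F = F_att + ΣF_rep = (0.0781,-3.1719)
Δp = p'−p = (0.0156,-0.6344); α = Δx/Fx = (1/64) / (5/64) = 1/5
check: Δy/Fy = (-203/320) / (-203/64) = 1/5 ✓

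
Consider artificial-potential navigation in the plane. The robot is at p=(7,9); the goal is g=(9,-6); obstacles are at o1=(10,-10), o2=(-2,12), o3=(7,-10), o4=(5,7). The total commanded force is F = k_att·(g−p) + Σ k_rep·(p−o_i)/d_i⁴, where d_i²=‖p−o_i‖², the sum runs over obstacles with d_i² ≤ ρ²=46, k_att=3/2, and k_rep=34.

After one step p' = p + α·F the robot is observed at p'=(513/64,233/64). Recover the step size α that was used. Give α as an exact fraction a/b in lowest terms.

F_att = 3/2·(g−p) = 3/2·(2,-15) = (3.0000,-22.5000)
o1: d²=370 > ρ²=46 → inactive
o2: d²=90 > ρ²=46 → inactive
o3: d²=361 > ρ²=46 → inactive
o4: d²=8 ≤ ρ²=46; F_rep = 34·(2,2)/8² = (1.0625,1.0625)
F = F_att + ΣF_rep = (4.0625,-21.4375)
Δp = p'−p = (1.0156,-5.3594); α = Δx/Fx = (65/64) / (65/16) = 1/4
check: Δy/Fy = (-343/64) / (-343/16) = 1/4 ✓

α = 1/4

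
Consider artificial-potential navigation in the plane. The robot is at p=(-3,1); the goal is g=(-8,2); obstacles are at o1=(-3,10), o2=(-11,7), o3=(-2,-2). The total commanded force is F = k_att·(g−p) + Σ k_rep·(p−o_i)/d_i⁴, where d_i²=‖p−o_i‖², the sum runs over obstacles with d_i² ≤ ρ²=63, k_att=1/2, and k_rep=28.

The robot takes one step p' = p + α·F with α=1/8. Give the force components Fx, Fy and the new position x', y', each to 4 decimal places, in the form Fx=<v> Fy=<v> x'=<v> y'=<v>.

Fx=-2.7800 Fy=1.3400 x'=-3.3475 y'=1.1675

F_att = 1/2·(g−p) = 1/2·(-5,1) = (-2.5000,0.5000)
o1: d²=81 > ρ²=63 → inactive
o2: d²=100 > ρ²=63 → inactive
o3: d²=10 ≤ ρ²=63; F_rep = 28·(-1,3)/10² = (-0.2800,0.8400)
F = F_att + ΣF_rep = (-2.7800,1.3400)
p' = p + 1/8·F = (-3.3475,1.1675)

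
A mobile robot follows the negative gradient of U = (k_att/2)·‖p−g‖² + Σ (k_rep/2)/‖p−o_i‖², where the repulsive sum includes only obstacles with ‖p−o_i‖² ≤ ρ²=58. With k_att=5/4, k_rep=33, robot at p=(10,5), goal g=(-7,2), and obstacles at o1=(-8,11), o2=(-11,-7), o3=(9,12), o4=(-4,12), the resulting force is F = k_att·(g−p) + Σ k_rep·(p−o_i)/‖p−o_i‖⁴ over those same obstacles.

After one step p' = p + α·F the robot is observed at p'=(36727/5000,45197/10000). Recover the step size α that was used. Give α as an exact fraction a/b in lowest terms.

α = 1/8

F_att = 5/4·(g−p) = 5/4·(-17,-3) = (-21.2500,-3.7500)
o1: d²=360 > ρ²=58 → inactive
o2: d²=585 > ρ²=58 → inactive
o3: d²=50 ≤ ρ²=58; F_rep = 33·(1,-7)/50² = (0.0132,-0.0924)
o4: d²=245 > ρ²=58 → inactive
F = F_att + ΣF_rep = (-21.2368,-3.8424)
Δp = p'−p = (-2.6546,-0.4803); α = Δx/Fx = (-13273/5000) / (-13273/625) = 1/8
check: Δy/Fy = (-4803/10000) / (-4803/1250) = 1/8 ✓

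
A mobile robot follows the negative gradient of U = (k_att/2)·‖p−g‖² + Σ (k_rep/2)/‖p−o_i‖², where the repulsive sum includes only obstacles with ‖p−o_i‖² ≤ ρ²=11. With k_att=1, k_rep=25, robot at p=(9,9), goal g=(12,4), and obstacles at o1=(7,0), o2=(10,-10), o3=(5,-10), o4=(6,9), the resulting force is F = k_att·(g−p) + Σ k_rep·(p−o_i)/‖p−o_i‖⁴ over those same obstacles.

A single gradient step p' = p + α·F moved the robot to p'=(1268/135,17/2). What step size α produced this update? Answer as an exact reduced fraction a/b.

α = 1/10

F_att = 1·(g−p) = 1·(3,-5) = (3.0000,-5.0000)
o1: d²=85 > ρ²=11 → inactive
o2: d²=362 > ρ²=11 → inactive
o3: d²=377 > ρ²=11 → inactive
o4: d²=9 ≤ ρ²=11; F_rep = 25·(3,0)/9² = (0.9259,0.0000)
F = F_att + ΣF_rep = (3.9259,-5.0000)
Δp = p'−p = (0.3926,-0.5000); α = Δx/Fx = (53/135) / (106/27) = 1/10
check: Δy/Fy = (-1/2) / (-5) = 1/10 ✓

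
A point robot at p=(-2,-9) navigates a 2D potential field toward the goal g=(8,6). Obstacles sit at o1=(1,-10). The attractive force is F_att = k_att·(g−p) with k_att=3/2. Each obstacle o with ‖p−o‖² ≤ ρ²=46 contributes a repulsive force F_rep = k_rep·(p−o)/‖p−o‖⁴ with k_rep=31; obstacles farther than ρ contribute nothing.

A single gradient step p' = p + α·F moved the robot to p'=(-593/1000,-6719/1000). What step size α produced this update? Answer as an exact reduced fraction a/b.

F_att = 3/2·(g−p) = 3/2·(10,15) = (15.0000,22.5000)
o1: d²=10 ≤ ρ²=46; F_rep = 31·(-3,1)/10² = (-0.9300,0.3100)
F = F_att + ΣF_rep = (14.0700,22.8100)
Δp = p'−p = (1.4070,2.2810); α = Δx/Fx = (1407/1000) / (1407/100) = 1/10
check: Δy/Fy = (2281/1000) / (2281/100) = 1/10 ✓

α = 1/10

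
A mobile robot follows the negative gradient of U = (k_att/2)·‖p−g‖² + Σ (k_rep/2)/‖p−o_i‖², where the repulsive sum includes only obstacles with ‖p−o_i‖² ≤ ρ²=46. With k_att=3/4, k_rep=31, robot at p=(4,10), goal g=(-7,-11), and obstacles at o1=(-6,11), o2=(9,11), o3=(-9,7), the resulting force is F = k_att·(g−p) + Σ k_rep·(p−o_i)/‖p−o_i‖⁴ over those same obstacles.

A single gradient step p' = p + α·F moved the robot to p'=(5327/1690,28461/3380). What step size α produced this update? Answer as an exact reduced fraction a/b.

α = 1/10

F_att = 3/4·(g−p) = 3/4·(-11,-21) = (-8.2500,-15.7500)
o1: d²=101 > ρ²=46 → inactive
o2: d²=26 ≤ ρ²=46; F_rep = 31·(-5,-1)/26² = (-0.2293,-0.0459)
o3: d²=178 > ρ²=46 → inactive
F = F_att + ΣF_rep = (-8.4793,-15.7959)
Δp = p'−p = (-0.8479,-1.5796); α = Δx/Fx = (-1433/1690) / (-1433/169) = 1/10
check: Δy/Fy = (-5339/3380) / (-5339/338) = 1/10 ✓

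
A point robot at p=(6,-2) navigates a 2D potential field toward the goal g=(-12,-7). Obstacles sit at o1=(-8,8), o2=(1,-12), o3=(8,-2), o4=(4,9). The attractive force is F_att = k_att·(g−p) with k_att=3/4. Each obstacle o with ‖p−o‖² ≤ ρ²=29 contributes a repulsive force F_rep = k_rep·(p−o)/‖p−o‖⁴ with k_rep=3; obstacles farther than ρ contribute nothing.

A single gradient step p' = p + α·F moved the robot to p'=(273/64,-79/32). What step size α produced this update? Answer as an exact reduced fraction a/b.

F_att = 3/4·(g−p) = 3/4·(-18,-5) = (-13.5000,-3.7500)
o1: d²=296 > ρ²=29 → inactive
o2: d²=125 > ρ²=29 → inactive
o3: d²=4 ≤ ρ²=29; F_rep = 3·(-2,0)/4² = (-0.3750,0.0000)
o4: d²=125 > ρ²=29 → inactive
F = F_att + ΣF_rep = (-13.8750,-3.7500)
Δp = p'−p = (-1.7344,-0.4688); α = Δx/Fx = (-111/64) / (-111/8) = 1/8
check: Δy/Fy = (-15/32) / (-15/4) = 1/8 ✓

α = 1/8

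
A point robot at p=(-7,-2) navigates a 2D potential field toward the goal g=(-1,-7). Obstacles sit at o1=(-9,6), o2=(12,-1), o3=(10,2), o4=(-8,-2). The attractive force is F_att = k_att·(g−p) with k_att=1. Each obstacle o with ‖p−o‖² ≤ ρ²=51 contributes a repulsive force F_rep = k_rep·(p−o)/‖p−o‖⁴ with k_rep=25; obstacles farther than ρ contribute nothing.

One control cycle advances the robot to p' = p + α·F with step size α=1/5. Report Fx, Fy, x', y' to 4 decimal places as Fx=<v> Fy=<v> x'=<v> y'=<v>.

Fx=31.0000 Fy=-5.0000 x'=-0.8000 y'=-3.0000

F_att = 1·(g−p) = 1·(6,-5) = (6.0000,-5.0000)
o1: d²=68 > ρ²=51 → inactive
o2: d²=362 > ρ²=51 → inactive
o3: d²=305 > ρ²=51 → inactive
o4: d²=1 ≤ ρ²=51; F_rep = 25·(1,0)/1² = (25.0000,0.0000)
F = F_att + ΣF_rep = (31.0000,-5.0000)
p' = p + 1/5·F = (-0.8000,-3.0000)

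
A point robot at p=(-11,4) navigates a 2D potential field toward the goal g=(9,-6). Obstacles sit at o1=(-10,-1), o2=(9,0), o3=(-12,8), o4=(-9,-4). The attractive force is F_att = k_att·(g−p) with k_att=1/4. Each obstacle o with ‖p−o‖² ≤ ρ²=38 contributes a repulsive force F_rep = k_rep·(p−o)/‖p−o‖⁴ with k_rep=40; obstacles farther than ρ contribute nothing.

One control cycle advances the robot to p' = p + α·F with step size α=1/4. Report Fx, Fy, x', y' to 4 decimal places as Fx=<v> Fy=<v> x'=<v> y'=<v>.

F_att = 1/4·(g−p) = 1/4·(20,-10) = (5.0000,-2.5000)
o1: d²=26 ≤ ρ²=38; F_rep = 40·(-1,5)/26² = (-0.0592,0.2959)
o2: d²=416 > ρ²=38 → inactive
o3: d²=17 ≤ ρ²=38; F_rep = 40·(1,-4)/17² = (0.1384,-0.5536)
o4: d²=68 > ρ²=38 → inactive
F = F_att + ΣF_rep = (5.0792,-2.7578)
p' = p + 1/4·F = (-9.7302,3.3106)

Fx=5.0792 Fy=-2.7578 x'=-9.7302 y'=3.3106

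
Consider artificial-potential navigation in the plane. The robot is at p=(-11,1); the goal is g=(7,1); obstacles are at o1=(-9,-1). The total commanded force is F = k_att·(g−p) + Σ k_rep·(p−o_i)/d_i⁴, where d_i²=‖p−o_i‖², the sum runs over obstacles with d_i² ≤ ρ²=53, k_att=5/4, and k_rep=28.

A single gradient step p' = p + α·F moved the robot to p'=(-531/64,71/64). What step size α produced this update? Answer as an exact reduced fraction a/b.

F_att = 5/4·(g−p) = 5/4·(18,0) = (22.5000,0.0000)
o1: d²=8 ≤ ρ²=53; F_rep = 28·(-2,2)/8² = (-0.8750,0.8750)
F = F_att + ΣF_rep = (21.6250,0.8750)
Δp = p'−p = (2.7031,0.1094); α = Δx/Fx = (173/64) / (173/8) = 1/8
check: Δy/Fy = (7/64) / (7/8) = 1/8 ✓

α = 1/8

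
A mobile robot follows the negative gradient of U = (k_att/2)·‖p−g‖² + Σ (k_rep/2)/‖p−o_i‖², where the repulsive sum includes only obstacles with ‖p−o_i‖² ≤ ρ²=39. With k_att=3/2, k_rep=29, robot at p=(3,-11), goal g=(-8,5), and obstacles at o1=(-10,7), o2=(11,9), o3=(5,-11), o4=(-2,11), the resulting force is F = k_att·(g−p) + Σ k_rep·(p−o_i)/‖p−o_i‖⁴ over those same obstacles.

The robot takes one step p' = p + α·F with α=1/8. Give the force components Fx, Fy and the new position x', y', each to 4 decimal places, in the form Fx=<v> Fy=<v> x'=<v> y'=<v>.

Fx=-20.1250 Fy=24.0000 x'=0.4844 y'=-8.0000

F_att = 3/2·(g−p) = 3/2·(-11,16) = (-16.5000,24.0000)
o1: d²=493 > ρ²=39 → inactive
o2: d²=464 > ρ²=39 → inactive
o3: d²=4 ≤ ρ²=39; F_rep = 29·(-2,0)/4² = (-3.6250,0.0000)
o4: d²=509 > ρ²=39 → inactive
F = F_att + ΣF_rep = (-20.1250,24.0000)
p' = p + 1/8·F = (0.4844,-8.0000)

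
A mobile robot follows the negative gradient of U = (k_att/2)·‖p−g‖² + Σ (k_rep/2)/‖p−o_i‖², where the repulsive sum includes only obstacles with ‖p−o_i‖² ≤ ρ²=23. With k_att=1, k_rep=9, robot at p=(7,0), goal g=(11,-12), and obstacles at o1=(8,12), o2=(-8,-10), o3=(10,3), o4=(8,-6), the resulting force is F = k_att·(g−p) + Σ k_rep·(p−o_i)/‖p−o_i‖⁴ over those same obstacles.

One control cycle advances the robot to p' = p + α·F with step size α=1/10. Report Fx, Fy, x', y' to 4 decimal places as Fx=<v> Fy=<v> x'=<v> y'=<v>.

Fx=3.9167 Fy=-12.0833 x'=7.3917 y'=-1.2083

F_att = 1·(g−p) = 1·(4,-12) = (4.0000,-12.0000)
o1: d²=145 > ρ²=23 → inactive
o2: d²=325 > ρ²=23 → inactive
o3: d²=18 ≤ ρ²=23; F_rep = 9·(-3,-3)/18² = (-0.0833,-0.0833)
o4: d²=37 > ρ²=23 → inactive
F = F_att + ΣF_rep = (3.9167,-12.0833)
p' = p + 1/10·F = (7.3917,-1.2083)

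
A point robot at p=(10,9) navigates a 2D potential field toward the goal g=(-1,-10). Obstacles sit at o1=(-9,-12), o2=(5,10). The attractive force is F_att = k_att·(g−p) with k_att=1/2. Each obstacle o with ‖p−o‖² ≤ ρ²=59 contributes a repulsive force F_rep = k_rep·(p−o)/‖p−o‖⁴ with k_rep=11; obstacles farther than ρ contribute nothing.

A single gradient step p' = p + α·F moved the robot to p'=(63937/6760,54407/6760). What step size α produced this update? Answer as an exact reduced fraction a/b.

α = 1/10

F_att = 1/2·(g−p) = 1/2·(-11,-19) = (-5.5000,-9.5000)
o1: d²=802 > ρ²=59 → inactive
o2: d²=26 ≤ ρ²=59; F_rep = 11·(5,-1)/26² = (0.0814,-0.0163)
F = F_att + ΣF_rep = (-5.4186,-9.5163)
Δp = p'−p = (-0.5419,-0.9516); α = Δx/Fx = (-3663/6760) / (-3663/676) = 1/10
check: Δy/Fy = (-6433/6760) / (-6433/676) = 1/10 ✓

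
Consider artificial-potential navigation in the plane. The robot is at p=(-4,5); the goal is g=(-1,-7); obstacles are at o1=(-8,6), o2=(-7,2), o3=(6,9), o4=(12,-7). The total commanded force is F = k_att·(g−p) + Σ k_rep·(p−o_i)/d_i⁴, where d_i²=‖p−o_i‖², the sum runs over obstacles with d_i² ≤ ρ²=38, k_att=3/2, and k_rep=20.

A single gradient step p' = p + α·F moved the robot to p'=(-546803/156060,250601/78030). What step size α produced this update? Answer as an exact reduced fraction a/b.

α = 1/10

F_att = 3/2·(g−p) = 3/2·(3,-12) = (4.5000,-18.0000)
o1: d²=17 ≤ ρ²=38; F_rep = 20·(4,-1)/17² = (0.2768,-0.0692)
o2: d²=18 ≤ ρ²=38; F_rep = 20·(3,3)/18² = (0.1852,0.1852)
o3: d²=116 > ρ²=38 → inactive
o4: d²=400 > ρ²=38 → inactive
F = F_att + ΣF_rep = (4.9620,-17.8840)
Δp = p'−p = (0.4962,-1.7884); α = Δx/Fx = (77437/156060) / (77437/15606) = 1/10
check: Δy/Fy = (-139549/78030) / (-139549/7803) = 1/10 ✓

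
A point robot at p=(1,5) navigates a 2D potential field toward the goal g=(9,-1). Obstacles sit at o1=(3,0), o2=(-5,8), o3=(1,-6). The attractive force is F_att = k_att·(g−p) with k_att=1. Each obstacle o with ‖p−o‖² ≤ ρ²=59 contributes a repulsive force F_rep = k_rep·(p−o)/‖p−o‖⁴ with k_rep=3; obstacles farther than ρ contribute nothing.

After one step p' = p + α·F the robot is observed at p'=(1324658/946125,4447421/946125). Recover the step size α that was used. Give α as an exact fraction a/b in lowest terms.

α = 1/20

F_att = 1·(g−p) = 1·(8,-6) = (8.0000,-6.0000)
o1: d²=29 ≤ ρ²=59; F_rep = 3·(-2,5)/29² = (-0.0071,0.0178)
o2: d²=45 ≤ ρ²=59; F_rep = 3·(6,-3)/45² = (0.0089,-0.0044)
o3: d²=121 > ρ²=59 → inactive
F = F_att + ΣF_rep = (8.0018,-5.9866)
Δp = p'−p = (0.4001,-0.2993); α = Δx/Fx = (378533/946125) / (1514132/189225) = 1/20
check: Δy/Fy = (-283204/946125) / (-1132816/189225) = 1/20 ✓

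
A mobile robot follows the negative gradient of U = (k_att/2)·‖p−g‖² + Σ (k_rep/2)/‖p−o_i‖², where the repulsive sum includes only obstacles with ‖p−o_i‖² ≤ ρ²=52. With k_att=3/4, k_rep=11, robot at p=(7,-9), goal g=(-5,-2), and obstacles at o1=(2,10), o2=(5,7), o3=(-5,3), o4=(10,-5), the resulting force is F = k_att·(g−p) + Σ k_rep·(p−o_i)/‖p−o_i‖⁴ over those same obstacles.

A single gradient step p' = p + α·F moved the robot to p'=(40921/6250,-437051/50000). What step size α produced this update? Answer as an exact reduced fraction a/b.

α = 1/20

F_att = 3/4·(g−p) = 3/4·(-12,7) = (-9.0000,5.2500)
o1: d²=386 > ρ²=52 → inactive
o2: d²=260 > ρ²=52 → inactive
o3: d²=288 > ρ²=52 → inactive
o4: d²=25 ≤ ρ²=52; F_rep = 11·(-3,-4)/25² = (-0.0528,-0.0704)
F = F_att + ΣF_rep = (-9.0528,5.1796)
Δp = p'−p = (-0.4526,0.2590); α = Δx/Fx = (-2829/6250) / (-5658/625) = 1/20
check: Δy/Fy = (12949/50000) / (12949/2500) = 1/20 ✓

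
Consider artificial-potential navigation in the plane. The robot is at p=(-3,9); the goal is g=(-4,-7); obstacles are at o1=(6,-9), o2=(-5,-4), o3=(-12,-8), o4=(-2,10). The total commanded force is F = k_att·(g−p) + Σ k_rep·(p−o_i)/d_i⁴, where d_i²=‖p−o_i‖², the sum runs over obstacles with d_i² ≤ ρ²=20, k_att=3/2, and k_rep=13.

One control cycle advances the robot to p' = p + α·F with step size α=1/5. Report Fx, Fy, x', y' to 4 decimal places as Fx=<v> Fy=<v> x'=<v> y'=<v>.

Fx=-4.7500 Fy=-27.2500 x'=-3.9500 y'=3.5500

F_att = 3/2·(g−p) = 3/2·(-1,-16) = (-1.5000,-24.0000)
o1: d²=405 > ρ²=20 → inactive
o2: d²=173 > ρ²=20 → inactive
o3: d²=370 > ρ²=20 → inactive
o4: d²=2 ≤ ρ²=20; F_rep = 13·(-1,-1)/2² = (-3.2500,-3.2500)
F = F_att + ΣF_rep = (-4.7500,-27.2500)
p' = p + 1/5·F = (-3.9500,3.5500)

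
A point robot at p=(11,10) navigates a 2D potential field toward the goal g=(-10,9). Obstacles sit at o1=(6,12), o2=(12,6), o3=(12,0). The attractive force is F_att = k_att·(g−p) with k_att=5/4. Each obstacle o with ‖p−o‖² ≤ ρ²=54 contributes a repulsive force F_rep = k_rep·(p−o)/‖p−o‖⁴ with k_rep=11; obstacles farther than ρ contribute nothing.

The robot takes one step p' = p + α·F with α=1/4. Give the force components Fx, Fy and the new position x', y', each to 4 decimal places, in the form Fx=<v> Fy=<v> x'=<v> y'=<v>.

F_att = 5/4·(g−p) = 5/4·(-21,-1) = (-26.2500,-1.2500)
o1: d²=29 ≤ ρ²=54; F_rep = 11·(5,-2)/29² = (0.0654,-0.0262)
o2: d²=17 ≤ ρ²=54; F_rep = 11·(-1,4)/17² = (-0.0381,0.1522)
o3: d²=101 > ρ²=54 → inactive
F = F_att + ΣF_rep = (-26.2227,-1.1239)
p' = p + 1/4·F = (4.4443,9.7190)

Fx=-26.2227 Fy=-1.1239 x'=4.4443 y'=9.7190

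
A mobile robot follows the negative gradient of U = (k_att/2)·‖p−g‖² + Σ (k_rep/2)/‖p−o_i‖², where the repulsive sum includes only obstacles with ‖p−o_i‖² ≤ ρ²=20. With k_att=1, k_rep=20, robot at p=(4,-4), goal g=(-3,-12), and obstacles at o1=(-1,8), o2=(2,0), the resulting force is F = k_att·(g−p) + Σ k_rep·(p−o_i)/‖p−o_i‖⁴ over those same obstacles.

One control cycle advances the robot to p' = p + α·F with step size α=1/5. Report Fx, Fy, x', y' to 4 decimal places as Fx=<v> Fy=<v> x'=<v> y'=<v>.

Fx=-6.9000 Fy=-8.2000 x'=2.6200 y'=-5.6400

F_att = 1·(g−p) = 1·(-7,-8) = (-7.0000,-8.0000)
o1: d²=169 > ρ²=20 → inactive
o2: d²=20 ≤ ρ²=20; F_rep = 20·(2,-4)/20² = (0.1000,-0.2000)
F = F_att + ΣF_rep = (-6.9000,-8.2000)
p' = p + 1/5·F = (2.6200,-5.6400)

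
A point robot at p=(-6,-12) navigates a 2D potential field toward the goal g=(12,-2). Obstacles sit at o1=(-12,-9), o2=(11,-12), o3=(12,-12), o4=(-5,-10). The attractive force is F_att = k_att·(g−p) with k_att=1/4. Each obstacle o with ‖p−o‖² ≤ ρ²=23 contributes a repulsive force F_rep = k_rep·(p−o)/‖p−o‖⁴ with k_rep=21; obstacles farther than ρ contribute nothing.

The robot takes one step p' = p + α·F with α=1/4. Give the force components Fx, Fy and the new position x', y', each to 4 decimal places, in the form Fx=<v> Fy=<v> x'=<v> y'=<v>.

F_att = 1/4·(g−p) = 1/4·(18,10) = (4.5000,2.5000)
o1: d²=45 > ρ²=23 → inactive
o2: d²=289 > ρ²=23 → inactive
o3: d²=324 > ρ²=23 → inactive
o4: d²=5 ≤ ρ²=23; F_rep = 21·(-1,-2)/5² = (-0.8400,-1.6800)
F = F_att + ΣF_rep = (3.6600,0.8200)
p' = p + 1/4·F = (-5.0850,-11.7950)

Fx=3.6600 Fy=0.8200 x'=-5.0850 y'=-11.7950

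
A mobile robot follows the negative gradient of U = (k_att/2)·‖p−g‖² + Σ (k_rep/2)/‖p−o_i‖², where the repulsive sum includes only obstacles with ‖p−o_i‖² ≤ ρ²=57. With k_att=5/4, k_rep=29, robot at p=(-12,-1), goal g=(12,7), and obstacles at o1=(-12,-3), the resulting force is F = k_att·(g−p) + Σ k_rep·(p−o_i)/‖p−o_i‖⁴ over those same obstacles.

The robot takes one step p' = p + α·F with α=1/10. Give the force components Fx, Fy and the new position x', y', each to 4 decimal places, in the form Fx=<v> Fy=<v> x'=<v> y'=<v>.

Fx=30.0000 Fy=13.6250 x'=-9.0000 y'=0.3625

F_att = 5/4·(g−p) = 5/4·(24,8) = (30.0000,10.0000)
o1: d²=4 ≤ ρ²=57; F_rep = 29·(0,2)/4² = (0.0000,3.6250)
F = F_att + ΣF_rep = (30.0000,13.6250)
p' = p + 1/10·F = (-9.0000,0.3625)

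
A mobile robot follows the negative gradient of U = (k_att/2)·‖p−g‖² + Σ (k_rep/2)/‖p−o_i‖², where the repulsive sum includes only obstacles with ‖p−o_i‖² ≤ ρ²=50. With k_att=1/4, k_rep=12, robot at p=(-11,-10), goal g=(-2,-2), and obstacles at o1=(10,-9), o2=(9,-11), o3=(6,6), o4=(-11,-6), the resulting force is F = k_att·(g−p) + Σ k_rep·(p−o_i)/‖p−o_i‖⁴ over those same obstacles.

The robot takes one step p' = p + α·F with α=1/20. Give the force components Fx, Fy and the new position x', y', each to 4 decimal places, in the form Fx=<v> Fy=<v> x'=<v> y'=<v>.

Fx=2.2500 Fy=1.8125 x'=-10.8875 y'=-9.9094

F_att = 1/4·(g−p) = 1/4·(9,8) = (2.2500,2.0000)
o1: d²=442 > ρ²=50 → inactive
o2: d²=401 > ρ²=50 → inactive
o3: d²=545 > ρ²=50 → inactive
o4: d²=16 ≤ ρ²=50; F_rep = 12·(0,-4)/16² = (0.0000,-0.1875)
F = F_att + ΣF_rep = (2.2500,1.8125)
p' = p + 1/20·F = (-10.8875,-9.9094)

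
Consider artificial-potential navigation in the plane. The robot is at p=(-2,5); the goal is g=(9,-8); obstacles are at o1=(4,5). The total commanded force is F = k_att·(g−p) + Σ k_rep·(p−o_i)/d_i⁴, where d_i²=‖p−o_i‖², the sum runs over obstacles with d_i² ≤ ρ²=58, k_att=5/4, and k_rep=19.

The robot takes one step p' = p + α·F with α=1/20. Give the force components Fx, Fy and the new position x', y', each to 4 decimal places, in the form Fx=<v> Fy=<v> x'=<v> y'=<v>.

F_att = 5/4·(g−p) = 5/4·(11,-13) = (13.7500,-16.2500)
o1: d²=36 ≤ ρ²=58; F_rep = 19·(-6,0)/36² = (-0.0880,0.0000)
F = F_att + ΣF_rep = (13.6620,-16.2500)
p' = p + 1/20·F = (-1.3169,4.1875)

Fx=13.6620 Fy=-16.2500 x'=-1.3169 y'=4.1875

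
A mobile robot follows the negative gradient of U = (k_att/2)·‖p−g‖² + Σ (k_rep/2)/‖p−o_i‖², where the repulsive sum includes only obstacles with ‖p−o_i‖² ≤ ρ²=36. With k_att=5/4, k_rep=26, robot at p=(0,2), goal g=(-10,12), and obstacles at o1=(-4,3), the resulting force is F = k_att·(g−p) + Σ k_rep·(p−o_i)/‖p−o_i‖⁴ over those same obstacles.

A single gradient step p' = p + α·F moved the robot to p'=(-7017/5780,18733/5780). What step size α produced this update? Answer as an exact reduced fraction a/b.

F_att = 5/4·(g−p) = 5/4·(-10,10) = (-12.5000,12.5000)
o1: d²=17 ≤ ρ²=36; F_rep = 26·(4,-1)/17² = (0.3599,-0.0900)
F = F_att + ΣF_rep = (-12.1401,12.4100)
Δp = p'−p = (-1.2140,1.2410); α = Δx/Fx = (-7017/5780) / (-7017/578) = 1/10
check: Δy/Fy = (7173/5780) / (7173/578) = 1/10 ✓

α = 1/10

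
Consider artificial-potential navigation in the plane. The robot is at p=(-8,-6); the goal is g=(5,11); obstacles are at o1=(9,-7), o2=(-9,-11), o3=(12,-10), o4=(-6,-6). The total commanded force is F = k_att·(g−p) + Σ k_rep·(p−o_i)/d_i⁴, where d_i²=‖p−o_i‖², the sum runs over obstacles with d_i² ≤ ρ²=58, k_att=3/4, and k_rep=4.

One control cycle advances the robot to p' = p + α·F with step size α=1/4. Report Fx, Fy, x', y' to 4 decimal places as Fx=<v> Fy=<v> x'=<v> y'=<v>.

F_att = 3/4·(g−p) = 3/4·(13,17) = (9.7500,12.7500)
o1: d²=290 > ρ²=58 → inactive
o2: d²=26 ≤ ρ²=58; F_rep = 4·(1,5)/26² = (0.0059,0.0296)
o3: d²=416 > ρ²=58 → inactive
o4: d²=4 ≤ ρ²=58; F_rep = 4·(-2,0)/4² = (-0.5000,0.0000)
F = F_att + ΣF_rep = (9.2559,12.7796)
p' = p + 1/4·F = (-5.6860,-2.8051)

Fx=9.2559 Fy=12.7796 x'=-5.6860 y'=-2.8051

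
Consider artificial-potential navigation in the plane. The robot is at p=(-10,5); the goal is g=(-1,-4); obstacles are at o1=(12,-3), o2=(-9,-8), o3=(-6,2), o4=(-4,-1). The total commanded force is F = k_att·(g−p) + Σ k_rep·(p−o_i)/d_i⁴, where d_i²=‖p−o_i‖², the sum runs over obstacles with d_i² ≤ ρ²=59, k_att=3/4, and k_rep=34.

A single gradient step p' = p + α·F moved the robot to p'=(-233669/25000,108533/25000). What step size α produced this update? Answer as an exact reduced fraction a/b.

F_att = 3/4·(g−p) = 3/4·(9,-9) = (6.7500,-6.7500)
o1: d²=548 > ρ²=59 → inactive
o2: d²=170 > ρ²=59 → inactive
o3: d²=25 ≤ ρ²=59; F_rep = 34·(-4,3)/25² = (-0.2176,0.1632)
o4: d²=72 > ρ²=59 → inactive
F = F_att + ΣF_rep = (6.5324,-6.5868)
Δp = p'−p = (0.6532,-0.6587); α = Δx/Fx = (16331/25000) / (16331/2500) = 1/10
check: Δy/Fy = (-16467/25000) / (-16467/2500) = 1/10 ✓

α = 1/10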